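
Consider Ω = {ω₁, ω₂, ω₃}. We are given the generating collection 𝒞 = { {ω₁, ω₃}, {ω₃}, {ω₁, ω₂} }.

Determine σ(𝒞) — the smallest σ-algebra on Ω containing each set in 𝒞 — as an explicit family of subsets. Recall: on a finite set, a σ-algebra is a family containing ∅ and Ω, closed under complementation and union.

σ(𝒞) = { {}, {ω₁}, {ω₂}, {ω₃}, {ω₁, ω₂}, {ω₁, ω₃}, {ω₂, ω₃}, Ω }

Trace:
Seed the family with 𝒞 together with ∅ and Ω: { {}, {ω₃}, {ω₁, ω₂}, {ω₁, ω₃}, Ω }.
Round 1: +1 →
  {ω₂}  = complement {ω₁, ω₃}
  [6 total]
Round 2 (1 new):
  {ω₂, ω₃}  = {ω₃} ∪ {ω₂}
  [7 total]
Round 3: +1 →
  {ω₁}  = complement {ω₂, ω₃}
  [8 total]
After Round 4 the family is unchanged; done.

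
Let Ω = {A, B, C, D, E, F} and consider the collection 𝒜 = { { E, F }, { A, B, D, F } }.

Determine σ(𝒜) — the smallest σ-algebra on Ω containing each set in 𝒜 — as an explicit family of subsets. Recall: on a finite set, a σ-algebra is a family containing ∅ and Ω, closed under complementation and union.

σ(𝒜) = { ∅, { C }, { E }, { F }, { C, E }, { C, F }, { E, F }, { A, B, D }, { C, E, F }, { A, B, C, D }, { A, B, D, E }, { A, B, D, F }, { A, B, C, D, E }, { A, B, C, D, F }, { A, B, D, E, F }, Ω }

Derivation:
Begin from { ∅, { E, F }, { A, B, D, F }, Ω } (that is, 𝒜 plus ∅ and Ω).
Pass 1 (3 new):
  { C, E }  = Ω∖{ A, B, D, F }
  { A, B, C, D }  = Ω∖{ E, F }
  { A, B, D, E, F }  = { E, F } ∪ { A, B, D, F }
Pass 2 adds 4:
  { C }  = Ω∖{ A, B, D, E, F }
  { C, E, F }  = { E, F } ∪ { C, E }
  { A, B, C, D, E }  = { C, E } ∪ { A, B, C, D }
  { A, B, C, D, F }  = { A, B, D, F } ∪ { A, B, C, D }
Pass 3: +3 →
  { E }  = Ω∖{ A, B, C, D, F }
  { F }  = Ω∖{ A, B, C, D, E }
  { A, B, D }  = Ω∖{ C, E, F }
Pass 4: 2 new —
  { C, F }  = { C } ∪ { F }
  { A, B, D, E }  = { A, B, D } ∪ { E }
Pass 5: closed — nothing new.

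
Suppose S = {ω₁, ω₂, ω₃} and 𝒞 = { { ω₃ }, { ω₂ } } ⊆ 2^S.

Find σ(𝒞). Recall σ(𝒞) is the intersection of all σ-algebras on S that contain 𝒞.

Start: 𝒞 ∪ {∅, S} = { ∅, { ω₂ }, { ω₃ }, S }.
Step 1. New:
  { ω₁, ω₂ }  = complement { ω₃ }
  { ω₁, ω₃ }  = complement { ω₂ }
  { ω₂, ω₃ }  = { ω₃ } ∪ { ω₂ }
  — 7 sets.
Step 2 adds 1:
  { ω₁ }  = complement { ω₂, ω₃ }
  — 8 sets.
Step 3: already closed under ᶜ and ∪.

Therefore σ(𝒞) = { ∅, { ω₁ }, { ω₂ }, { ω₃ }, { ω₁, ω₂ }, { ω₁, ω₃ }, { ω₂, ω₃ }, S } (|σ(𝒞)| = 8).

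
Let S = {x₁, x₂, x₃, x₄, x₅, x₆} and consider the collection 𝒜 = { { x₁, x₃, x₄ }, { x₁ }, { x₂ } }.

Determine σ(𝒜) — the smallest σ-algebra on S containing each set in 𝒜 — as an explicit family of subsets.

Initial family (5 sets): { {  }, { x₁ }, { x₂ }, { x₁, x₃, x₄ }, S }.
Round 1: +5 →
  { x₁, x₂ }  = { x₂ } ∪ { x₁ }
  { x₂, x₅, x₆ }  = ᶜ of { x₁, x₃, x₄ }
  { x₁, x₂, x₃, x₄ }  = { x₁, x₃, x₄ } ∪ { x₂ }
  { x₁, x₃, x₄, x₅, x₆ }  = ᶜ of { x₂ }
  { x₂, x₃, x₄, x₅, x₆ }  = ᶜ of { x₁ }
Round 2 (3 new):
  { x₅, x₆ }  = ᶜ of { x₁, x₂, x₃, x₄ }
  { x₁, x₂, x₅, x₆ }  = { x₁, x₂ } ∪ { x₂, x₅, x₆ }
  { x₃, x₄, x₅, x₆ }  = ᶜ of { x₁, x₂ }
Round 3: +2 →
  { x₃, x₄ }  = ᶜ of { x₁, x₂, x₅, x₆ }
  { x₁, x₅, x₆ }  = { x₅, x₆ } ∪ { x₁ }
Round 4. New:
  { x₂, x₃, x₄ }  = ᶜ of { x₁, x₅, x₆ }
Round 5: already closed under ᶜ and ∪.

Hence σ(𝒜) has 16 members: { {  }, { x₁ }, { x₂ }, { x₁, x₂ }, { x₃, x₄ }, { x₅, x₆ }, { x₁, x₃, x₄ }, { x₁, x₅, x₆ }, { x₂, x₃, x₄ }, { x₂, x₅, x₆ }, { x₁, x₂, x₃, x₄ }, { x₁, x₂, x₅, x₆ }, { x₃, x₄, x₅, x₆ }, { x₁, x₃, x₄, x₅, x₆ }, { x₂, x₃, x₄, x₅, x₆ }, S }.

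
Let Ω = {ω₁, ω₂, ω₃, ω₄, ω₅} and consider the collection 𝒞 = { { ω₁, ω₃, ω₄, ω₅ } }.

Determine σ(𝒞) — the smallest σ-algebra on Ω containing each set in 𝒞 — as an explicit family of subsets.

σ(𝒞) (4 sets): { {}, { ω₂ }, { ω₁, ω₃, ω₄, ω₅ }, Ω }

Derivation:
Seed the family with 𝒞 together with ∅ and Ω: { {}, { ω₁, ω₃, ω₄, ω₅ }, Ω }.
Round 1 adds 1:
  { ω₂ }  = complement { ω₁, ω₃, ω₄, ω₅ }
After Round 2 the family is unchanged; done.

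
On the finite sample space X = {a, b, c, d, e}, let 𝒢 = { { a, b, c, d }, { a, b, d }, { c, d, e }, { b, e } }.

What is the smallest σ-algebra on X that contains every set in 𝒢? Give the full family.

Seed the family with 𝒢 together with ∅ and X: { {  }, { b, e }, { a, b, d }, { c, d, e }, { a, b, c, d }, X }.
Pass 1: 6 new —
  { e }  = complement { a, b, c, d }
  { a, b }  = complement { c, d, e }
  { c, e }  = complement { a, b, d }
  { a, c, d }  = complement { b, e }
  { a, b, d, e }  = { b, e } ∪ { a, b, d }
  { b, c, d, e }  = { b, e } ∪ { c, d, e }
  (now 12)
Pass 2: +6 →
  { a }  = complement { b, c, d, e }
  { c }  = complement { a, b, d, e }
  { a, b, e }  = { b, e } ∪ { a, b }
  { b, c, e }  = { b, e } ∪ { c, e }
  { a, b, c, e }  = { a, b } ∪ { c, e }
  { a, c, d, e }  = { c, d, e } ∪ { a, c, d }
  (now 18)
Pass 3: 8 new —
  { b }  = complement { a, c, d, e }
  { d }  = complement { a, b, c, e }
  { a, c }  = { c } ∪ { a }
  { a, d }  = complement { b, c, e }
  { a, e }  = { e } ∪ { a }
  { c, d }  = complement { a, b, e }
  { a, b, c }  = { c } ∪ { a, b }
  { a, c, e }  = { c, e } ∪ { a }
  (now 26)
Pass 4 (6 new):
  { b, c }  = { b } ∪ { c }
  { b, d }  = complement { a, c, e }
  { d, e }  = complement { a, b, c }
  { a, d, e }  = { e } ∪ { a, d }
  { b, c, d }  = complement { a, e }
  { b, d, e }  = complement { a, c }
  (now 32)
Pass 5: closed — nothing new.

σ(𝒢) = { {  }, { a }, { b }, { c }, { d }, { e }, { a, b }, { a, c }, { a, d }, { a, e }, { b, c }, { b, d }, { b, e }, { c, d }, { c, e }, { d, e }, { a, b, c }, { a, b, d }, { a, b, e }, { a, c, d }, { a, c, e }, { a, d, e }, { b, c, d }, { b, c, e }, { b, d, e }, { c, d, e }, { a, b, c, d }, { a, b, c, e }, { a, b, d, e }, { a, c, d, e }, { b, c, d, e }, X }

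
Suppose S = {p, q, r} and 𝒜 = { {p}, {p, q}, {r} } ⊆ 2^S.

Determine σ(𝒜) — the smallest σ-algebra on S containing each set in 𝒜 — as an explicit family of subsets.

σ(𝒜) = { ∅, {p}, {q}, {r}, {p, q}, {p, r}, {q, r}, S }

Trace:
Start: 𝒜 ∪ {∅, S} = { ∅, {p}, {r}, {p, q}, S }.
Step 1 (2 new):
  {p, r}  = {r} ∪ {p}
  {q, r}  = complement {p}
  [7 total]
Step 2 adds 1:
  {q}  = complement {p, r}
  [8 total]
Step 3: closed — nothing new.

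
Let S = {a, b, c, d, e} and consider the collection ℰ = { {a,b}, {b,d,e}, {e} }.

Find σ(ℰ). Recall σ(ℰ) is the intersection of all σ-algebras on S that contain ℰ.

Seed the family with ℰ together with ∅ and S: { {}, {e}, {a,b}, {b,d,e}, S }.
Pass 1: 5 new —
  {a,c}  = complement {b,d,e}
  {a,b,e}  = {a,b} ∪ {e}
  {c,d,e}  = complement {a,b}
  {a,b,c,d}  = complement {e}
  {a,b,d,e}  = {a,b} ∪ {b,d,e}
  [10 total]
Pass 2: +7 →
  {c}  = complement {a,b,d,e}
  {c,d}  = complement {a,b,e}
  {a,b,c}  = {a,b} ∪ {a,c}
  {a,c,e}  = {e} ∪ {a,c}
  {a,b,c,e}  = {a,b,e} ∪ {a,c}
  {a,c,d,e}  = {c,d,e} ∪ {a,c}
  {b,c,d,e}  = {c,d,e} ∪ {b,d,e}
  [17 total]
Pass 3 adds 7:
  {a}  = complement {b,c,d,e}
  {b}  = complement {a,c,d,e}
  {d}  = complement {a,b,c,e}
  {b,d}  = complement {a,c,e}
  {c,e}  = {c} ∪ {e}
  {d,e}  = complement {a,b,c}
  {a,c,d}  = {c,d} ∪ {a,c}
  [24 total]
Pass 4: +8 →
  {a,d}  = {d} ∪ {a}
  {a,e}  = {e} ∪ {a}
  {b,c}  = {b} ∪ {c}
  {b,e}  = complement {a,c,d}
  {a,b,d}  = complement {c,e}
  {a,d,e}  = {d,e} ∪ {a}
  {b,c,d}  = {c,d} ∪ {b}
  {b,c,e}  = {b} ∪ {c,e}
  [32 total]
After Pass 5 the family is unchanged; done.

σ(ℰ) = { {}, {a}, {b}, {c}, {d}, {e}, {a,b}, {a,c}, {a,d}, {a,e}, {b,c}, {b,d}, {b,e}, {c,d}, {c,e}, {d,e}, {a,b,c}, {a,b,d}, {a,b,e}, {a,c,d}, {a,c,e}, {a,d,e}, {b,c,d}, {b,c,e}, {b,d,e}, {c,d,e}, {a,b,c,d}, {a,b,c,e}, {a,b,d,e}, {a,c,d,e}, {b,c,d,e}, S }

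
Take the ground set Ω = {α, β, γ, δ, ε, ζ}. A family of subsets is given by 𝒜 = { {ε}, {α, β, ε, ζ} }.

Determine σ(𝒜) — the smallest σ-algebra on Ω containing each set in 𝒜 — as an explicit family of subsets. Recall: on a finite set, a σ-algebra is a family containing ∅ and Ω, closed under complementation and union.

|σ(𝒜)| = 8.  σ(𝒜) = { ∅, {ε}, {γ, δ}, {α, β, ζ}, {γ, δ, ε}, {α, β, ε, ζ}, {α, β, γ, δ, ζ}, Ω }

Check:
Start: 𝒜 ∪ {∅, Ω} = { ∅, {ε}, {α, β, ε, ζ}, Ω }.
Pass 1. New:
  {γ, δ}  = complement {α, β, ε, ζ}
  {α, β, γ, δ, ζ}  = complement {ε}
Pass 2 (1 new):
  {γ, δ, ε}  = {γ, δ} ∪ {ε}
Pass 3: +1 →
  {α, β, ζ}  = complement {γ, δ, ε}
After Pass 4 the family is unchanged; done.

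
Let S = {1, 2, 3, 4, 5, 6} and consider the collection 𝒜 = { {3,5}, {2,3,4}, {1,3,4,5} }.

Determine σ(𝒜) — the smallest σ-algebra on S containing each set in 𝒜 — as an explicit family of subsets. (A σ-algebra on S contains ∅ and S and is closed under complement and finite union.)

|σ(𝒜)| = 64.  σ(𝒜) = { {}, {1}, {2}, {3}, {4}, {5}, {6}, {1,2}, {1,3}, {1,4}, {1,5}, {1,6}, {2,3}, {2,4}, {2,5}, {2,6}, {3,4}, {3,5}, {3,6}, {4,5}, {4,6}, {5,6}, {1,2,3}, {1,2,4}, {1,2,5}, {1,2,6}, {1,3,4}, {1,3,5}, {1,3,6}, {1,4,5}, {1,4,6}, {1,5,6}, {2,3,4}, {2,3,5}, {2,3,6}, {2,4,5}, {2,4,6}, {2,5,6}, {3,4,5}, {3,4,6}, {3,5,6}, {4,5,6}, {1,2,3,4}, {1,2,3,5}, {1,2,3,6}, {1,2,4,5}, {1,2,4,6}, {1,2,5,6}, {1,3,4,5}, {1,3,4,6}, {1,3,5,6}, {1,4,5,6}, {2,3,4,5}, {2,3,4,6}, {2,3,5,6}, {2,4,5,6}, {3,4,5,6}, {1,2,3,4,5}, {1,2,3,4,6}, {1,2,3,5,6}, {1,2,4,5,6}, {1,3,4,5,6}, {2,3,4,5,6}, S }

Working:
Begin from { {}, {3,5}, {2,3,4}, {1,3,4,5}, S } (that is, 𝒜 plus ∅ and S).
Step 1: 5 new —
  {2,6}  = ᶜ of {1,3,4,5}
  {1,5,6}  = ᶜ of {2,3,4}
  {1,2,4,6}  = ᶜ of {3,5}
  {2,3,4,5}  = {2,3,4} ∪ {3,5}
  {1,2,3,4,5}  = {2,3,4} ∪ {1,3,4,5}
  — 10 sets.
Step 2. New:
  {6}  = ᶜ of {1,2,3,4,5}
  {1,6}  = ᶜ of {2,3,4,5}
  {1,2,5,6}  = {2,6} ∪ {1,5,6}
  {1,3,5,6}  = {1,5,6} ∪ {3,5}
  {2,3,4,6}  = {2,3,4} ∪ {2,6}
  {2,3,5,6}  = {2,6} ∪ {3,5}
  {1,2,3,4,6}  = {1,2,4,6} ∪ {2,3,4}
  {1,2,4,5,6}  = {1,2,4,6} ∪ {1,5,6}
  {1,3,4,5,6}  = {1,5,6} ∪ {1,3,4,5}
  {2,3,4,5,6}  = {2,6} ∪ {2,3,4,5}
  — 20 sets.
Step 3. New:
  {1}  = ᶜ of {2,3,4,5,6}
  {2}  = ᶜ of {1,3,4,5,6}
  {3}  = ᶜ of {1,2,4,5,6}
  {5}  = ᶜ of {1,2,3,4,6}
  {1,4}  = ᶜ of {2,3,5,6}
  {1,5}  = ᶜ of {2,3,4,6}
  {2,4}  = ᶜ of {1,3,5,6}
  {3,4}  = ᶜ of {1,2,5,6}
  {1,2,6}  = {1,6} ∪ {2,6}
  {3,5,6}  = {3,5} ∪ {6}
  {1,2,3,5,6}  = {1,6} ∪ {2,3,5,6}
  — 31 sets.
Step 4: 27 new —
  {4}  = ᶜ of {1,2,3,5,6}
  {1,2}  = {2} ∪ {1}
  {1,3}  = {3} ∪ {1}
  {2,3}  = {2} ∪ {3}
  {2,5}  = {2} ∪ {5}
  {3,6}  = {6} ∪ {3}
  {5,6}  = {6} ∪ {5}
  {1,2,4}  = ᶜ of {3,5,6}
  {1,2,5}  = {2} ∪ {1,5}
  {1,3,4}  = {3,4} ∪ {1,4}
  {1,3,5}  = {3} ∪ {1,5}
  {1,3,6}  = {1,6} ∪ {3}
  {1,4,5}  = {5} ∪ {1,4}
  {1,4,6}  = {1,6} ∪ {1,4}
  {2,3,5}  = {2} ∪ {3,5}
  {2,3,6}  = {2,6} ∪ {3}
  {2,4,5}  = {5} ∪ {2,4}
  {2,4,6}  = {2,6} ∪ {2,4}
  {2,5,6}  = {2,6} ∪ {5}
  {3,4,5}  = ᶜ of {1,2,6}
  {3,4,6}  = {3,4} ∪ {6}
  {1,2,3,4}  = {1,4} ∪ {2,3,4}
  {1,2,3,6}  = {3} ∪ {1,2,6}
  {1,2,4,5}  = {1,5} ∪ {2,4}
  {1,3,4,6}  = {3,4} ∪ {1,6}
  {1,4,5,6}  = {1,4} ∪ {1,5,6}
  {3,4,5,6}  = {3,4} ∪ {3,5,6}
  — 58 sets.
Step 5: 6 new —
  {4,5}  = ᶜ of {1,2,3,6}
  {4,6}  = {4} ∪ {6}
  {1,2,3}  = {2} ∪ {1,3}
  {4,5,6}  = {4} ∪ {5,6}
  {1,2,3,5}  = {1,3,5} ∪ {2}
  {2,4,5,6}  = ᶜ of {1,3}
  — 64 sets.
Step 6 adds nothing — fixpoint reached.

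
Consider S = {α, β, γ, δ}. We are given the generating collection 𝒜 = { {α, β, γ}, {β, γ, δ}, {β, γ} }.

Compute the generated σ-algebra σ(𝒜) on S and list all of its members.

σ(𝒜) (8 sets): { {}, {α}, {δ}, {α, δ}, {β, γ}, {α, β, γ}, {β, γ, δ}, S }

Check:
Take S₀ = 𝒜 ∪ {∅, S} = { {}, {β, γ}, {α, β, γ}, {β, γ, δ}, S }.
Step 1 (3 new):
  {α}  = ᶜ of {β, γ, δ}
  {δ}  = ᶜ of {α, β, γ}
  {α, δ}  = ᶜ of {β, γ}
  |family| = 8
Step 2: no new sets; the family is a σ-algebra.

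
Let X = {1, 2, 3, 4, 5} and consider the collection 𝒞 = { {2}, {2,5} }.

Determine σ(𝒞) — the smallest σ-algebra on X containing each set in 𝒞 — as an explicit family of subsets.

σ(𝒞) = { {}, {2}, {5}, {2,5}, {1,3,4}, {1,2,3,4}, {1,3,4,5}, X }

Trace:
Start: 𝒞 ∪ {∅, X} = { {}, {2}, {2,5}, X }.
Iteration 1. New:
  {1,3,4}  = ᶜ of {2,5}
  {1,3,4,5}  = ᶜ of {2}
  — 6 sets.
Iteration 2: 1 new —
  {1,2,3,4}  = {1,3,4} ∪ {2}
  — 7 sets.
Iteration 3 adds 1:
  {5}  = ᶜ of {1,2,3,4}
  — 8 sets.
Iteration 4: already closed under ᶜ and ∪.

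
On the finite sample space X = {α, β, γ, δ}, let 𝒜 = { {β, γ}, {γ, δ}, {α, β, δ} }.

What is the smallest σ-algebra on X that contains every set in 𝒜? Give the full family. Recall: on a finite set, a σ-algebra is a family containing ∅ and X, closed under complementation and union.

Seed the family with 𝒜 together with ∅ and X: { {}, {β, γ}, {γ, δ}, {α, β, δ}, X }.
Iteration 1. New:
  {γ}  = X∖{α, β, δ}
  {α, β}  = X∖{γ, δ}
  {α, δ}  = X∖{β, γ}
  {β, γ, δ}  = {γ, δ} ∪ {β, γ}
Iteration 2 adds 3:
  {α}  = X∖{β, γ, δ}
  {α, β, γ}  = {α, β} ∪ {γ}
  {α, γ, δ}  = {γ, δ} ∪ {α, δ}
Iteration 3 adds 3:
  {β}  = X∖{α, γ, δ}
  {δ}  = X∖{α, β, γ}
  {α, γ}  = {γ} ∪ {α}
Iteration 4: +1 →
  {β, δ}  = X∖{α, γ}
After Iteration 5 the family is unchanged; done.

Hence σ(𝒜) has 16 members: { {}, {α}, {β}, {γ}, {δ}, {α, β}, {α, γ}, {α, δ}, {β, γ}, {β, δ}, {γ, δ}, {α, β, γ}, {α, β, δ}, {α, γ, δ}, {β, γ, δ}, X }.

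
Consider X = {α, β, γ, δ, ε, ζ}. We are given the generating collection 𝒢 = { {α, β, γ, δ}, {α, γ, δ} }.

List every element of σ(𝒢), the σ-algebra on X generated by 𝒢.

σ(𝒢) (8 sets): { {}, {β}, {ε, ζ}, {α, γ, δ}, {β, ε, ζ}, {α, β, γ, δ}, {α, γ, δ, ε, ζ}, X }

Working:
Start: 𝒢 ∪ {∅, X} = { {}, {α, γ, δ}, {α, β, γ, δ}, X }.
Iteration 1. New:
  {ε, ζ}  = {α, β, γ, δ}ᶜ
  {β, ε, ζ}  = {α, γ, δ}ᶜ
  |family| = 6
Iteration 2: 1 new —
  {α, γ, δ, ε, ζ}  = {α, γ, δ} ∪ {ε, ζ}
  |family| = 7
Iteration 3 (1 new):
  {β}  = {α, γ, δ, ε, ζ}ᶜ
  |family| = 8
Iteration 4: closed — nothing new.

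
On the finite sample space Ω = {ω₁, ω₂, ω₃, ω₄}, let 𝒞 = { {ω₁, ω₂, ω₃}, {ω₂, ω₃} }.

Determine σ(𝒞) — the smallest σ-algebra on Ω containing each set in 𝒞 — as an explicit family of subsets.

Start: 𝒞 ∪ {∅, Ω} = { {}, {ω₂, ω₃}, {ω₁, ω₂, ω₃}, Ω }.
Pass 1. New:
  {ω₄}  = Ω∖{ω₁, ω₂, ω₃}
  {ω₁, ω₄}  = Ω∖{ω₂, ω₃}
  |family| = 6
Pass 2 adds 1:
  {ω₂, ω₃, ω₄}  = {ω₂, ω₃} ∪ {ω₄}
  |family| = 7
Pass 3 (1 new):
  {ω₁}  = Ω∖{ω₂, ω₃, ω₄}
  |family| = 8
Pass 4 adds nothing — fixpoint reached.

Therefore σ(𝒞) = { {}, {ω₁}, {ω₄}, {ω₁, ω₄}, {ω₂, ω₃}, {ω₁, ω₂, ω₃}, {ω₂, ω₃, ω₄}, Ω } (|σ(𝒞)| = 8).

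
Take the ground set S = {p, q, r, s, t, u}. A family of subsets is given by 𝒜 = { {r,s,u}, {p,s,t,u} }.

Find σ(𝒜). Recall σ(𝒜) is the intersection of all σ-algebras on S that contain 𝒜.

Seed the family with 𝒜 together with ∅ and S: { {}, {r,s,u}, {p,s,t,u}, S }.
Round 1 adds 3:
  {q,r}  = ᶜ of {p,s,t,u}
  {p,q,t}  = ᶜ of {r,s,u}
  {p,r,s,t,u}  = {p,s,t,u} ∪ {r,s,u}
  |family| = 7
Round 2 (4 new):
  {q}  = ᶜ of {p,r,s,t,u}
  {p,q,r,t}  = {p,q,t} ∪ {q,r}
  {q,r,s,u}  = {q,r} ∪ {r,s,u}
  {p,q,s,t,u}  = {p,q,t} ∪ {p,s,t,u}
  |family| = 11
Round 3. New:
  {r}  = ᶜ of {p,q,s,t,u}
  {p,t}  = ᶜ of {q,r,s,u}
  {s,u}  = ᶜ of {p,q,r,t}
  |family| = 14
Round 4. New:
  {p,r,t}  = {r} ∪ {p,t}
  {q,s,u}  = {q} ∪ {s,u}
  |family| = 16
Round 5: stable.

Hence σ(𝒜) has 16 members: { {}, {q}, {r}, {p,t}, {q,r}, {s,u}, {p,q,t}, {p,r,t}, {q,s,u}, {r,s,u}, {p,q,r,t}, {p,s,t,u}, {q,r,s,u}, {p,q,s,t,u}, {p,r,s,t,u}, S }.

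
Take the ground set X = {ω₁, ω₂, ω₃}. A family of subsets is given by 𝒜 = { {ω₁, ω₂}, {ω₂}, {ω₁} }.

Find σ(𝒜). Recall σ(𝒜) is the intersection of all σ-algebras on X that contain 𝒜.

σ(𝒜) (8 sets): { ∅, {ω₁}, {ω₂}, {ω₃}, {ω₁, ω₂}, {ω₁, ω₃}, {ω₂, ω₃}, X }

Trace:
Start: 𝒜 ∪ {∅, X} = { ∅, {ω₁}, {ω₂}, {ω₁, ω₂}, X }.
Iteration 1 adds 3:
  {ω₃}  = X∖{ω₁, ω₂}
  {ω₁, ω₃}  = X∖{ω₂}
  {ω₂, ω₃}  = X∖{ω₁}
  [8 total]
Iteration 2: stable.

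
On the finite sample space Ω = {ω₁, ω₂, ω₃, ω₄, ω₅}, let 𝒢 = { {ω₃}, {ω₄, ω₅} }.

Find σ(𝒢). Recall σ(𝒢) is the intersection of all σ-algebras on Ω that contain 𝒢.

Seed the family with 𝒢 together with ∅ and Ω: { {}, {ω₃}, {ω₄, ω₅}, Ω }.
Iteration 1. New:
  {ω₁, ω₂, ω₃}  = {ω₄, ω₅}ᶜ
  {ω₃, ω₄, ω₅}  = {ω₃} ∪ {ω₄, ω₅}
  {ω₁, ω₂, ω₄, ω₅}  = {ω₃}ᶜ
  (now 7)
Iteration 2: +1 →
  {ω₁, ω₂}  = {ω₃, ω₄, ω₅}ᶜ
  (now 8)
Iteration 3: already closed under ᶜ and ∪.

σ(𝒢) = { {}, {ω₃}, {ω₁, ω₂}, {ω₄, ω₅}, {ω₁, ω₂, ω₃}, {ω₃, ω₄, ω₅}, {ω₁, ω₂, ω₄, ω₅}, Ω }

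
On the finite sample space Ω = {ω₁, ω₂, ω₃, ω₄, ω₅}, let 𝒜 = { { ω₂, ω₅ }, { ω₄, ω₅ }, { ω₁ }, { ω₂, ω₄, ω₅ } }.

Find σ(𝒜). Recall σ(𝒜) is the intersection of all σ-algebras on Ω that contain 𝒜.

|σ(𝒜)| = 32.  σ(𝒜) = { {  }, { ω₁ }, { ω₂ }, { ω₃ }, { ω₄ }, { ω₅ }, { ω₁, ω₂ }, { ω₁, ω₃ }, { ω₁, ω₄ }, { ω₁, ω₅ }, { ω₂, ω₃ }, { ω₂, ω₄ }, { ω₂, ω₅ }, { ω₃, ω₄ }, { ω₃, ω₅ }, { ω₄, ω₅ }, { ω₁, ω₂, ω₃ }, { ω₁, ω₂, ω₄ }, { ω₁, ω₂, ω₅ }, { ω₁, ω₃, ω₄ }, { ω₁, ω₃, ω₅ }, { ω₁, ω₄, ω₅ }, { ω₂, ω₃, ω₄ }, { ω₂, ω₃, ω₅ }, { ω₂, ω₄, ω₅ }, { ω₃, ω₄, ω₅ }, { ω₁, ω₂, ω₃, ω₄ }, { ω₁, ω₂, ω₃, ω₅ }, { ω₁, ω₂, ω₄, ω₅ }, { ω₁, ω₃, ω₄, ω₅ }, { ω₂, ω₃, ω₄, ω₅ }, Ω }

Derivation:
Begin from { {  }, { ω₁ }, { ω₂, ω₅ }, { ω₄, ω₅ }, { ω₂, ω₄, ω₅ }, Ω } (that is, 𝒜 plus ∅ and Ω).
Round 1. New:
  { ω₁, ω₃ }  = ᶜ of { ω₂, ω₄, ω₅ }
  { ω₁, ω₂, ω₃ }  = ᶜ of { ω₄, ω₅ }
  { ω₁, ω₂, ω₅ }  = { ω₂, ω₅ } ∪ { ω₁ }
  { ω₁, ω₃, ω₄ }  = ᶜ of { ω₂, ω₅ }
  { ω₁, ω₄, ω₅ }  = { ω₄, ω₅ } ∪ { ω₁ }
  { ω₁, ω₂, ω₄, ω₅ }  = { ω₂, ω₄, ω₅ } ∪ { ω₁ }
  { ω₂, ω₃, ω₄, ω₅ }  = ᶜ of { ω₁ }
Round 2 adds 6:
  { ω₃ }  = ᶜ of { ω₁, ω₂, ω₄, ω₅ }
  { ω₂, ω₃ }  = ᶜ of { ω₁, ω₄, ω₅ }
  { ω₃, ω₄ }  = ᶜ of { ω₁, ω₂, ω₅ }
  { ω₁, ω₂, ω₃, ω₄ }  = { ω₁, ω₂, ω₃ } ∪ { ω₁, ω₃, ω₄ }
  { ω₁, ω₂, ω₃, ω₅ }  = { ω₂, ω₅ } ∪ { ω₁, ω₂, ω₃ }
  { ω₁, ω₃, ω₄, ω₅ }  = { ω₁, ω₄, ω₅ } ∪ { ω₁, ω₃, ω₄ }
Round 3 adds 6:
  { ω₂ }  = ᶜ of { ω₁, ω₃, ω₄, ω₅ }
  { ω₄ }  = ᶜ of { ω₁, ω₂, ω₃, ω₅ }
  { ω₅ }  = ᶜ of { ω₁, ω₂, ω₃, ω₄ }
  { ω₂, ω₃, ω₄ }  = { ω₃, ω₄ } ∪ { ω₂, ω₃ }
  { ω₂, ω₃, ω₅ }  = { ω₂, ω₅ } ∪ { ω₃ }
  { ω₃, ω₄, ω₅ }  = { ω₃, ω₄ } ∪ { ω₄, ω₅ }
Round 4. New:
  { ω₁, ω₂ }  = ᶜ of { ω₃, ω₄, ω₅ }
  { ω₁, ω₄ }  = ᶜ of { ω₂, ω₃, ω₅ }
  { ω₁, ω₅ }  = ᶜ of { ω₂, ω₃, ω₄ }
  { ω₂, ω₄ }  = { ω₂ } ∪ { ω₄ }
  { ω₃, ω₅ }  = { ω₅ } ∪ { ω₃ }
  { ω₁, ω₃, ω₅ }  = { ω₅ } ∪ { ω₁, ω₃ }
Round 5: 1 new —
  { ω₁, ω₂, ω₄ }  = ᶜ of { ω₃, ω₅ }
Round 6 adds nothing — fixpoint reached.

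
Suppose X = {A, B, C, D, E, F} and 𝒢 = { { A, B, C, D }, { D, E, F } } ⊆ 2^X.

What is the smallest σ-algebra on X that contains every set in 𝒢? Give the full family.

σ(𝒢) (8 sets): { ∅, { D }, { E, F }, { A, B, C }, { D, E, F }, { A, B, C, D }, { A, B, C, E, F }, X }

Trace:
Initial family (4 sets): { ∅, { D, E, F }, { A, B, C, D }, X }.
Step 1: 2 new —
  { E, F }  = X∖{ A, B, C, D }
  { A, B, C }  = X∖{ D, E, F }
  (now 6)
Step 2 (1 new):
  { A, B, C, E, F }  = { A, B, C } ∪ { E, F }
  (now 7)
Step 3 adds 1:
  { D }  = X∖{ A, B, C, E, F }
  (now 8)
Step 4 adds nothing — fixpoint reached.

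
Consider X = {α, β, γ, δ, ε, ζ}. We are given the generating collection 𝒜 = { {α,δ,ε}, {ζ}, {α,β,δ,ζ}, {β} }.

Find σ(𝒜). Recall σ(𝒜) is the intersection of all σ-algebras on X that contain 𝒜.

Begin from { {}, {β}, {ζ}, {α,δ,ε}, {α,β,δ,ζ}, X } (that is, 𝒜 plus ∅ and X).
Round 1 adds 8:
  {β,ζ}  = {β} ∪ {ζ}
  {γ,ε}  = {α,β,δ,ζ}ᶜ
  {β,γ,ζ}  = {α,δ,ε}ᶜ
  {α,β,δ,ε}  = {α,δ,ε} ∪ {β}
  {α,δ,ε,ζ}  = {α,δ,ε} ∪ {ζ}
  {α,β,γ,δ,ε}  = {ζ}ᶜ
  {α,β,δ,ε,ζ}  = {α,δ,ε} ∪ {α,β,δ,ζ}
  {α,γ,δ,ε,ζ}  = {β}ᶜ
  [14 total]
Round 2 adds 8:
  {γ}  = {α,β,δ,ε,ζ}ᶜ
  {β,γ}  = {α,δ,ε,ζ}ᶜ
  {γ,ζ}  = {α,β,δ,ε}ᶜ
  {β,γ,ε}  = {β} ∪ {γ,ε}
  {γ,ε,ζ}  = {ζ} ∪ {γ,ε}
  {α,γ,δ,ε}  = {β,ζ}ᶜ
  {β,γ,ε,ζ}  = {β,γ,ζ} ∪ {γ,ε}
  {α,β,γ,δ,ζ}  = {α,β,δ,ζ} ∪ {β,γ,ζ}
  [22 total]
Round 3. New:
  {ε}  = {α,β,γ,δ,ζ}ᶜ
  {α,δ}  = {β,γ,ε,ζ}ᶜ
  {α,β,δ}  = {γ,ε,ζ}ᶜ
  {α,δ,ζ}  = {β,γ,ε}ᶜ
  [26 total]
Round 4 adds 6:
  {β,ε}  = {β} ∪ {ε}
  {ε,ζ}  = {ζ} ∪ {ε}
  {α,γ,δ}  = {γ} ∪ {α,δ}
  {β,ε,ζ}  = {β,ζ} ∪ {ε}
  {α,β,γ,δ}  = {α,β,δ} ∪ {γ}
  {α,γ,δ,ζ}  = {α,δ,ζ} ∪ {γ}
  [32 total]
After Round 5 the family is unchanged; done.

σ(𝒜) = { {}, {β}, {γ}, {ε}, {ζ}, {α,δ}, {β,γ}, {β,ε}, {β,ζ}, {γ,ε}, {γ,ζ}, {ε,ζ}, {α,β,δ}, {α,γ,δ}, {α,δ,ε}, {α,δ,ζ}, {β,γ,ε}, {β,γ,ζ}, {β,ε,ζ}, {γ,ε,ζ}, {α,β,γ,δ}, {α,β,δ,ε}, {α,β,δ,ζ}, {α,γ,δ,ε}, {α,γ,δ,ζ}, {α,δ,ε,ζ}, {β,γ,ε,ζ}, {α,β,γ,δ,ε}, {α,β,γ,δ,ζ}, {α,β,δ,ε,ζ}, {α,γ,δ,ε,ζ}, X }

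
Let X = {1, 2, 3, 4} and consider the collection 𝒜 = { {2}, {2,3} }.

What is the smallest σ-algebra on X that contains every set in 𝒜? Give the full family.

Take S₀ = 𝒜 ∪ {∅, X} = { ∅, {2}, {2,3}, X }.
Step 1: +2 →
  {1,4}  = X∖{2,3}
  {1,3,4}  = X∖{2}
  (now 6)
Step 2 (1 new):
  {1,2,4}  = {1,4} ∪ {2}
  (now 7)
Step 3 adds 1:
  {3}  = X∖{1,2,4}
  (now 8)
Step 4: stable.

σ(𝒜) = { ∅, {2}, {3}, {1,4}, {2,3}, {1,2,4}, {1,3,4}, X }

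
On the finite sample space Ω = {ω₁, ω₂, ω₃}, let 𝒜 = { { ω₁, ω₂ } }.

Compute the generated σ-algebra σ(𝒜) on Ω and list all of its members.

Answer: σ(𝒜) = { {  }, { ω₃ }, { ω₁, ω₂ }, Ω }

Working:
Seed the family with 𝒜 together with ∅ and Ω: { {  }, { ω₁, ω₂ }, Ω }.
Iteration 1 (1 new):
  { ω₃ }  = { ω₁, ω₂ }ᶜ
  (now 4)
Iteration 2: already closed under ᶜ and ∪.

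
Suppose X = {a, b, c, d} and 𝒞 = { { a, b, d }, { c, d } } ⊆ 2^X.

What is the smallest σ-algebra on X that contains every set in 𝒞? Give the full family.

σ(𝒞) (8 sets): { {}, { c }, { d }, { a, b }, { c, d }, { a, b, c }, { a, b, d }, X }

Check:
Begin from { {}, { c, d }, { a, b, d }, X } (that is, 𝒞 plus ∅ and X).
Pass 1 (2 new):
  { c }  = { a, b, d }ᶜ
  { a, b }  = { c, d }ᶜ
Pass 2: 1 new —
  { a, b, c }  = { c } ∪ { a, b }
Pass 3: 1 new —
  { d }  = { a, b, c }ᶜ
Pass 4: closed — nothing new.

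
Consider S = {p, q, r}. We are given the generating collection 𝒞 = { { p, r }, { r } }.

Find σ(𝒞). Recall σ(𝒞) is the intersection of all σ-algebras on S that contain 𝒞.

Answer: σ(𝒞) = { {}, { p }, { q }, { r }, { p, q }, { p, r }, { q, r }, S }

Derivation:
Seed the family with 𝒞 together with ∅ and S: { {}, { r }, { p, r }, S }.
Pass 1 (2 new):
  { q }  = { p, r }ᶜ
  { p, q }  = { r }ᶜ
  (now 6)
Pass 2 adds 1:
  { q, r }  = { r } ∪ { q }
  (now 7)
Pass 3. New:
  { p }  = { q, r }ᶜ
  (now 8)
Pass 4: closed — nothing new.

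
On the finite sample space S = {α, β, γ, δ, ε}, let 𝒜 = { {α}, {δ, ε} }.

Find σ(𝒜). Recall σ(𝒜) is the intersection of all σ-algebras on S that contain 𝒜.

|σ(𝒜)| = 8.  σ(𝒜) = { ∅, {α}, {β, γ}, {δ, ε}, {α, β, γ}, {α, δ, ε}, {β, γ, δ, ε}, S }

Check:
Take S₀ = 𝒜 ∪ {∅, S} = { ∅, {α}, {δ, ε}, S }.
Iteration 1: 3 new —
  {α, β, γ}  = ᶜ of {δ, ε}
  {α, δ, ε}  = {α} ∪ {δ, ε}
  {β, γ, δ, ε}  = ᶜ of {α}
Iteration 2 adds 1:
  {β, γ}  = ᶜ of {α, δ, ε}
Iteration 3: no new sets; the family is a σ-algebra.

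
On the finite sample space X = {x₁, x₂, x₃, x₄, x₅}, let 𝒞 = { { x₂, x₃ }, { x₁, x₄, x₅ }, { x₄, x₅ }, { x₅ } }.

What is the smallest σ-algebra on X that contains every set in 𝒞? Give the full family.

Seed the family with 𝒞 together with ∅ and X: { {  }, { x₅ }, { x₂, x₃ }, { x₄, x₅ }, { x₁, x₄, x₅ }, X }.
Round 1: 4 new —
  { x₁, x₂, x₃ }  = complement { x₄, x₅ }
  { x₂, x₃, x₅ }  = { x₂, x₃ } ∪ { x₅ }
  { x₁, x₂, x₃, x₄ }  = complement { x₅ }
  { x₂, x₃, x₄, x₅ }  = { x₄, x₅ } ∪ { x₂, x₃ }
  |family| = 10
Round 2: +3 →
  { x₁ }  = complement { x₂, x₃, x₄, x₅ }
  { x₁, x₄ }  = complement { x₂, x₃, x₅ }
  { x₁, x₂, x₃, x₅ }  = { x₁, x₂, x₃ } ∪ { x₅ }
  |family| = 13
Round 3. New:
  { x₄ }  = complement { x₁, x₂, x₃, x₅ }
  { x₁, x₅ }  = { x₅ } ∪ { x₁ }
  |family| = 15
Round 4 adds 1:
  { x₂, x₃, x₄ }  = complement { x₁, x₅ }
  |family| = 16
Round 5: already closed under ᶜ and ∪.

Therefore σ(𝒞) = { {  }, { x₁ }, { x₄ }, { x₅ }, { x₁, x₄ }, { x₁, x₅ }, { x₂, x₃ }, { x₄, x₅ }, { x₁, x₂, x₃ }, { x₁, x₄, x₅ }, { x₂, x₃, x₄ }, { x₂, x₃, x₅ }, { x₁, x₂, x₃, x₄ }, { x₁, x₂, x₃, x₅ }, { x₂, x₃, x₄, x₅ }, X } (|σ(𝒞)| = 16).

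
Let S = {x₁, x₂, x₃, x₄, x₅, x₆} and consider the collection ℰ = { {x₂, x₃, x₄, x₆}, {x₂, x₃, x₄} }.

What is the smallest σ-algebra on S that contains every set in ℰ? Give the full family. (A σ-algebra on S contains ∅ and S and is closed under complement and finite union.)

Begin from { {}, {x₂, x₃, x₄}, {x₂, x₃, x₄, x₆}, S } (that is, ℰ plus ∅ and S).
Round 1. New:
  {x₁, x₅}  = ᶜ of {x₂, x₃, x₄, x₆}
  {x₁, x₅, x₆}  = ᶜ of {x₂, x₃, x₄}
Round 2: +1 →
  {x₁, x₂, x₃, x₄, x₅}  = {x₂, x₃, x₄} ∪ {x₁, x₅}
Round 3: +1 →
  {x₆}  = ᶜ of {x₁, x₂, x₃, x₄, x₅}
Round 4: closed — nothing new.

σ(ℰ) = { {}, {x₆}, {x₁, x₅}, {x₁, x₅, x₆}, {x₂, x₃, x₄}, {x₂, x₃, x₄, x₆}, {x₁, x₂, x₃, x₄, x₅}, S }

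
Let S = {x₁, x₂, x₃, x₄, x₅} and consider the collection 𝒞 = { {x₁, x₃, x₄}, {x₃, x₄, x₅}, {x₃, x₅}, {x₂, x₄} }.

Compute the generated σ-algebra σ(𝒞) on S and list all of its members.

Answer: σ(𝒞) = { ∅, {x₁}, {x₂}, {x₃}, {x₄}, {x₅}, {x₁, x₂}, {x₁, x₃}, {x₁, x₄}, {x₁, x₅}, {x₂, x₃}, {x₂, x₄}, {x₂, x₅}, {x₃, x₄}, {x₃, x₅}, {x₄, x₅}, {x₁, x₂, x₃}, {x₁, x₂, x₄}, {x₁, x₂, x₅}, {x₁, x₃, x₄}, {x₁, x₃, x₅}, {x₁, x₄, x₅}, {x₂, x₃, x₄}, {x₂, x₃, x₅}, {x₂, x₄, x₅}, {x₃, x₄, x₅}, {x₁, x₂, x₃, x₄}, {x₁, x₂, x₃, x₅}, {x₁, x₂, x₄, x₅}, {x₁, x₃, x₄, x₅}, {x₂, x₃, x₄, x₅}, S }

Working:
Take S₀ = 𝒞 ∪ {∅, S} = { ∅, {x₂, x₄}, {x₃, x₅}, {x₁, x₃, x₄}, {x₃, x₄, x₅}, S }.
Pass 1 adds 7:
  {x₁, x₂}  = ᶜ of {x₃, x₄, x₅}
  {x₂, x₅}  = ᶜ of {x₁, x₃, x₄}
  {x₁, x₂, x₄}  = ᶜ of {x₃, x₅}
  {x₁, x₃, x₅}  = ᶜ of {x₂, x₄}
  {x₁, x₂, x₃, x₄}  = {x₁, x₃, x₄} ∪ {x₂, x₄}
  {x₁, x₃, x₄, x₅}  = {x₃, x₄, x₅} ∪ {x₁, x₃, x₄}
  {x₂, x₃, x₄, x₅}  = {x₃, x₄, x₅} ∪ {x₂, x₄}
  [13 total]
Pass 2 adds 8:
  {x₁}  = ᶜ of {x₂, x₃, x₄, x₅}
  {x₂}  = ᶜ of {x₁, x₃, x₄, x₅}
  {x₅}  = ᶜ of {x₁, x₂, x₃, x₄}
  {x₁, x₂, x₅}  = {x₂, x₅} ∪ {x₁, x₂}
  {x₂, x₃, x₅}  = {x₂, x₅} ∪ {x₃, x₅}
  {x₂, x₄, x₅}  = {x₂, x₅} ∪ {x₂, x₄}
  {x₁, x₂, x₃, x₅}  = {x₂, x₅} ∪ {x₁, x₃, x₅}
  {x₁, x₂, x₄, x₅}  = {x₂, x₅} ∪ {x₁, x₂, x₄}
  [21 total]
Pass 3. New:
  {x₃}  = ᶜ of {x₁, x₂, x₄, x₅}
  {x₄}  = ᶜ of {x₁, x₂, x₃, x₅}
  {x₁, x₃}  = ᶜ of {x₂, x₄, x₅}
  {x₁, x₄}  = ᶜ of {x₂, x₃, x₅}
  {x₁, x₅}  = {x₅} ∪ {x₁}
  {x₃, x₄}  = ᶜ of {x₁, x₂, x₅}
  [27 total]
Pass 4: 5 new —
  {x₂, x₃}  = {x₂} ∪ {x₃}
  {x₄, x₅}  = {x₅} ∪ {x₄}
  {x₁, x₂, x₃}  = {x₁, x₂} ∪ {x₃}
  {x₁, x₄, x₅}  = {x₅} ∪ {x₁, x₄}
  {x₂, x₃, x₄}  = ᶜ of {x₁, x₅}
  [32 total]
Pass 5: stable.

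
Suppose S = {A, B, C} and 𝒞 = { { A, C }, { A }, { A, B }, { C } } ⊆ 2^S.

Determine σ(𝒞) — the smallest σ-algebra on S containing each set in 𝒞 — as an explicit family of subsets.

Begin from { {  }, { A }, { C }, { A, B }, { A, C }, S } (that is, 𝒞 plus ∅ and S).
Pass 1: 2 new —
  { B }  = S∖{ A, C }
  { B, C }  = S∖{ A }
  [8 total]
Pass 2: stable.

|σ(𝒞)| = 8.  σ(𝒞) = { {  }, { A }, { B }, { C }, { A, B }, { A, C }, { B, C }, S }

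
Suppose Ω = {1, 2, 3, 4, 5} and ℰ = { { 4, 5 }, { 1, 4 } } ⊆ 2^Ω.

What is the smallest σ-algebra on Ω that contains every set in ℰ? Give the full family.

Initial family (4 sets): { {  }, { 1, 4 }, { 4, 5 }, Ω }.
Iteration 1. New:
  { 1, 2, 3 }  = { 4, 5 }ᶜ
  { 1, 4, 5 }  = { 4, 5 } ∪ { 1, 4 }
  { 2, 3, 5 }  = { 1, 4 }ᶜ
Iteration 2. New:
  { 2, 3 }  = { 1, 4, 5 }ᶜ
  { 1, 2, 3, 4 }  = { 1, 2, 3 } ∪ { 1, 4 }
  { 1, 2, 3, 5 }  = { 2, 3, 5 } ∪ { 1, 2, 3 }
  { 2, 3, 4, 5 }  = { 4, 5 } ∪ { 2, 3, 5 }
Iteration 3 (3 new):
  { 1 }  = { 2, 3, 4, 5 }ᶜ
  { 4 }  = { 1, 2, 3, 5 }ᶜ
  { 5 }  = { 1, 2, 3, 4 }ᶜ
Iteration 4: +2 →
  { 1, 5 }  = { 5 } ∪ { 1 }
  { 2, 3, 4 }  = { 2, 3 } ∪ { 4 }
Iteration 5: no new sets; the family is a σ-algebra.

Hence σ(ℰ) has 16 members: { {  }, { 1 }, { 4 }, { 5 }, { 1, 4 }, { 1, 5 }, { 2, 3 }, { 4, 5 }, { 1, 2, 3 }, { 1, 4, 5 }, { 2, 3, 4 }, { 2, 3, 5 }, { 1, 2, 3, 4 }, { 1, 2, 3, 5 }, { 2, 3, 4, 5 }, Ω }.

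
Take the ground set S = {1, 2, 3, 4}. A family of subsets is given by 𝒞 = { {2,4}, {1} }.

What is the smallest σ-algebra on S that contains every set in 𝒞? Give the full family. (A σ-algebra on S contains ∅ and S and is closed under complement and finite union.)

Answer: σ(𝒞) = { {}, {1}, {3}, {1,3}, {2,4}, {1,2,4}, {2,3,4}, S }

Derivation:
Initial family (4 sets): { {}, {1}, {2,4}, S }.
Step 1 adds 3:
  {1,3}  = ᶜ of {2,4}
  {1,2,4}  = {2,4} ∪ {1}
  {2,3,4}  = ᶜ of {1}
Step 2 (1 new):
  {3}  = ᶜ of {1,2,4}
Step 3: stable.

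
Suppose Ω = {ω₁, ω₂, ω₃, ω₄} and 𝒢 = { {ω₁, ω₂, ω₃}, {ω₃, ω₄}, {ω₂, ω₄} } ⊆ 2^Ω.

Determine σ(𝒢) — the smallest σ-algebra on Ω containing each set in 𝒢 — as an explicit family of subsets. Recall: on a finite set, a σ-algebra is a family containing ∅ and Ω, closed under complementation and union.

σ(𝒢) = { ∅, {ω₁}, {ω₂}, {ω₃}, {ω₄}, {ω₁, ω₂}, {ω₁, ω₃}, {ω₁, ω₄}, {ω₂, ω₃}, {ω₂, ω₄}, {ω₃, ω₄}, {ω₁, ω₂, ω₃}, {ω₁, ω₂, ω₄}, {ω₁, ω₃, ω₄}, {ω₂, ω₃, ω₄}, Ω }

Check:
Seed the family with 𝒢 together with ∅ and Ω: { ∅, {ω₂, ω₄}, {ω₃, ω₄}, {ω₁, ω₂, ω₃}, Ω }.
Round 1: +4 →
  {ω₄}  = Ω∖{ω₁, ω₂, ω₃}
  {ω₁, ω₂}  = Ω∖{ω₃, ω₄}
  {ω₁, ω₃}  = Ω∖{ω₂, ω₄}
  {ω₂, ω₃, ω₄}  = {ω₃, ω₄} ∪ {ω₂, ω₄}
  (now 9)
Round 2 (3 new):
  {ω₁}  = Ω∖{ω₂, ω₃, ω₄}
  {ω₁, ω₂, ω₄}  = {ω₁, ω₂} ∪ {ω₄}
  {ω₁, ω₃, ω₄}  = {ω₃, ω₄} ∪ {ω₁, ω₃}
  (now 12)
Round 3 (3 new):
  {ω₂}  = Ω∖{ω₁, ω₃, ω₄}
  {ω₃}  = Ω∖{ω₁, ω₂, ω₄}
  {ω₁, ω₄}  = {ω₄} ∪ {ω₁}
  (now 15)
Round 4: +1 →
  {ω₂, ω₃}  = Ω∖{ω₁, ω₄}
  (now 16)
Round 5: already closed under ᶜ and ∪.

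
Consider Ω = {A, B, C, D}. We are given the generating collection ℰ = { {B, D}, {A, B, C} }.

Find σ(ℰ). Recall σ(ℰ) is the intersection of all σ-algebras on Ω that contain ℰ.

|σ(ℰ)| = 8.  σ(ℰ) = { {}, {B}, {D}, {A, C}, {B, D}, {A, B, C}, {A, C, D}, Ω }

Working:
Begin from { {}, {B, D}, {A, B, C}, Ω } (that is, ℰ plus ∅ and Ω).
Step 1: 2 new —
  {D}  = Ω∖{A, B, C}
  {A, C}  = Ω∖{B, D}
  [6 total]
Step 2 (1 new):
  {A, C, D}  = {A, C} ∪ {D}
  [7 total]
Step 3 adds 1:
  {B}  = Ω∖{A, C, D}
  [8 total]
Step 4: stable.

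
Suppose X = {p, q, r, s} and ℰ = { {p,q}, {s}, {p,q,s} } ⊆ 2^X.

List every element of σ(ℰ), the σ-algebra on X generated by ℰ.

Answer: σ(ℰ) = { {}, {r}, {s}, {p,q}, {r,s}, {p,q,r}, {p,q,s}, X }

Derivation:
Take S₀ = ℰ ∪ {∅, X} = { {}, {s}, {p,q}, {p,q,s}, X }.
Pass 1: +3 →
  {r}  = ᶜ of {p,q,s}
  {r,s}  = ᶜ of {p,q}
  {p,q,r}  = ᶜ of {s}
Pass 2: stable.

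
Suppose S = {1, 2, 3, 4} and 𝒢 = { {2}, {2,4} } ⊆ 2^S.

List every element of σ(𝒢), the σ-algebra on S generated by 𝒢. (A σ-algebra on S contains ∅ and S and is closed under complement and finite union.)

σ(𝒢) (8 sets): { {}, {2}, {4}, {1,3}, {2,4}, {1,2,3}, {1,3,4}, S }

Check:
Seed the family with 𝒢 together with ∅ and S: { {}, {2}, {2,4}, S }.
Round 1: 2 new —
  {1,3}  = {2,4}ᶜ
  {1,3,4}  = {2}ᶜ
  (now 6)
Round 2: 1 new —
  {1,2,3}  = {1,3} ∪ {2}
  (now 7)
Round 3. New:
  {4}  = {1,2,3}ᶜ
  (now 8)
Round 4: closed — nothing new.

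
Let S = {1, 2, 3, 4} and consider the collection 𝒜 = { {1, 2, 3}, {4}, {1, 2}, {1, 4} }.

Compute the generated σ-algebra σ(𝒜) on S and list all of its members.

σ(𝒜) = { {}, {1}, {2}, {3}, {4}, {1, 2}, {1, 3}, {1, 4}, {2, 3}, {2, 4}, {3, 4}, {1, 2, 3}, {1, 2, 4}, {1, 3, 4}, {2, 3, 4}, S }

Working:
Start: 𝒜 ∪ {∅, S} = { {}, {4}, {1, 2}, {1, 4}, {1, 2, 3}, S }.
Pass 1: 3 new —
  {2, 3}  = {1, 4}ᶜ
  {3, 4}  = {1, 2}ᶜ
  {1, 2, 4}  = {1, 4} ∪ {1, 2}
  (now 9)
Pass 2: +3 →
  {3}  = {1, 2, 4}ᶜ
  {1, 3, 4}  = {3, 4} ∪ {1, 4}
  {2, 3, 4}  = {3, 4} ∪ {2, 3}
  (now 12)
Pass 3: 2 new —
  {1}  = {2, 3, 4}ᶜ
  {2}  = {1, 3, 4}ᶜ
  (now 14)
Pass 4. New:
  {1, 3}  = {3} ∪ {1}
  {2, 4}  = {4} ∪ {2}
  (now 16)
Pass 5: no new sets; the family is a σ-algebra.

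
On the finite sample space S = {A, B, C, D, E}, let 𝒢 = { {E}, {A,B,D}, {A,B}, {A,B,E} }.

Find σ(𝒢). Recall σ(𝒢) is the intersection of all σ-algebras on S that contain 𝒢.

Answer: σ(𝒢) = { {}, {C}, {D}, {E}, {A,B}, {C,D}, {C,E}, {D,E}, {A,B,C}, {A,B,D}, {A,B,E}, {C,D,E}, {A,B,C,D}, {A,B,C,E}, {A,B,D,E}, S }

Derivation:
Seed the family with 𝒢 together with ∅ and S: { {}, {E}, {A,B}, {A,B,D}, {A,B,E}, S }.
Iteration 1. New:
  {C,D}  = complement {A,B,E}
  {C,E}  = complement {A,B,D}
  {C,D,E}  = complement {A,B}
  {A,B,C,D}  = complement {E}
  {A,B,D,E}  = {A,B,E} ∪ {A,B,D}
  (now 11)
Iteration 2 adds 2:
  {C}  = complement {A,B,D,E}
  {A,B,C,E}  = {A,B} ∪ {C,E}
  (now 13)
Iteration 3: 2 new —
  {D}  = complement {A,B,C,E}
  {A,B,C}  = {C} ∪ {A,B}
  (now 15)
Iteration 4 adds 1:
  {D,E}  = complement {A,B,C}
  (now 16)
Iteration 5: already closed under ᶜ and ∪.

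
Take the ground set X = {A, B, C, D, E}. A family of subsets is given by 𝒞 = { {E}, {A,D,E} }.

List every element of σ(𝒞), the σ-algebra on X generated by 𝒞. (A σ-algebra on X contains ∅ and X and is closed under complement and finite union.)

Begin from { {}, {E}, {A,D,E}, X } (that is, 𝒞 plus ∅ and X).
Iteration 1: 2 new —
  {B,C}  = ᶜ of {A,D,E}
  {A,B,C,D}  = ᶜ of {E}
  (now 6)
Iteration 2: +1 →
  {B,C,E}  = {B,C} ∪ {E}
  (now 7)
Iteration 3 (1 new):
  {A,D}  = ᶜ of {B,C,E}
  (now 8)
Iteration 4 adds nothing — fixpoint reached.

Therefore σ(𝒞) = { {}, {E}, {A,D}, {B,C}, {A,D,E}, {B,C,E}, {A,B,C,D}, X } (|σ(𝒞)| = 8).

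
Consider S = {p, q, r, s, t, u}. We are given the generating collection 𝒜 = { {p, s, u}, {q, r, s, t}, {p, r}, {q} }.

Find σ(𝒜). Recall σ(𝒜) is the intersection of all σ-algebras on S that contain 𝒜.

Start: 𝒜 ∪ {∅, S} = { {}, {q}, {p, r}, {p, s, u}, {q, r, s, t}, S }.
Step 1: 8 new —
  {p, u}  = {q, r, s, t}ᶜ
  {p, q, r}  = {p, r} ∪ {q}
  {q, r, t}  = {p, s, u}ᶜ
  {p, q, s, u}  = {q} ∪ {p, s, u}
  {p, r, s, u}  = {p, r} ∪ {p, s, u}
  {q, s, t, u}  = {p, r}ᶜ
  {p, q, r, s, t}  = {p, r} ∪ {q, r, s, t}
  {p, r, s, t, u}  = {q}ᶜ
  |family| = 14
Step 2 adds 12:
  {u}  = {p, q, r, s, t}ᶜ
  {q, t}  = {p, r, s, u}ᶜ
  {r, t}  = {p, q, s, u}ᶜ
  {p, q, u}  = {p, u} ∪ {q}
  {p, r, u}  = {p, u} ∪ {p, r}
  {s, t, u}  = {p, q, r}ᶜ
  {p, q, r, t}  = {p, q, r} ∪ {q, r, t}
  {p, q, r, u}  = {p, q, r} ∪ {p, u}
  {p, q, r, s, u}  = {p, q, r} ∪ {p, q, s, u}
  {p, q, r, t, u}  = {p, u} ∪ {q, r, t}
  {p, q, s, t, u}  = {p, q, s, u} ∪ {q, s, t, u}
  {q, r, s, t, u}  = {q, r, s, t} ∪ {q, s, t, u}
  |family| = 26
Step 3: 17 new —
  {p}  = {q, r, s, t, u}ᶜ
  {r}  = {p, q, s, t, u}ᶜ
  {s}  = {p, q, r, t, u}ᶜ
  {t}  = {p, q, r, s, u}ᶜ
  {q, u}  = {q} ∪ {u}
  {s, t}  = {p, q, r, u}ᶜ
  {s, u}  = {p, q, r, t}ᶜ
  {p, r, t}  = {p, r} ∪ {r, t}
  {q, s, t}  = {p, r, u}ᶜ
  {q, t, u}  = {q, t} ∪ {u}
  {r, s, t}  = {p, q, u}ᶜ
  {r, t, u}  = {r, t} ∪ {u}
  {p, q, t, u}  = {q, t} ∪ {p, u}
  {p, r, t, u}  = {p, r, u} ∪ {r, t}
  {p, s, t, u}  = {p, u} ∪ {s, t, u}
  {q, r, t, u}  = {u} ∪ {q, r, t}
  {r, s, t, u}  = {r, t} ∪ {s, t, u}
  |family| = 43
Step 4: +19 →
  {p, q}  = {r, s, t, u}ᶜ
  {p, s}  = {q, r, t, u}ᶜ
  {p, t}  = {p} ∪ {t}
  {q, r}  = {p, s, t, u}ᶜ
  {q, s}  = {p, r, t, u}ᶜ
  {r, s}  = {p, q, t, u}ᶜ
  {r, u}  = {r} ∪ {u}
  {t, u}  = {u} ∪ {t}
  {p, q, s}  = {r, t, u}ᶜ
  {p, q, t}  = {p} ∪ {q, t}
  {p, r, s}  = {q, t, u}ᶜ
  {p, s, t}  = {s, t} ∪ {p}
  {p, t, u}  = {p, u} ∪ {t}
  {q, r, u}  = {q, u} ∪ {r}
  {q, s, u}  = {p, r, t}ᶜ
  {r, s, u}  = {r} ∪ {s, u}
  {p, q, r, s}  = {p, q, r} ∪ {s}
  {p, q, s, t}  = {q, s, t} ∪ {p}
  {p, r, s, t}  = {q, u}ᶜ
  |family| = 62
Step 5. New:
  {q, r, s}  = {p, t, u}ᶜ
  {q, r, s, u}  = {p, t}ᶜ
  |family| = 64
Step 6: closed — nothing new.

σ(𝒜) = { {}, {p}, {q}, {r}, {s}, {t}, {u}, {p, q}, {p, r}, {p, s}, {p, t}, {p, u}, {q, r}, {q, s}, {q, t}, {q, u}, {r, s}, {r, t}, {r, u}, {s, t}, {s, u}, {t, u}, {p, q, r}, {p, q, s}, {p, q, t}, {p, q, u}, {p, r, s}, {p, r, t}, {p, r, u}, {p, s, t}, {p, s, u}, {p, t, u}, {q, r, s}, {q, r, t}, {q, r, u}, {q, s, t}, {q, s, u}, {q, t, u}, {r, s, t}, {r, s, u}, {r, t, u}, {s, t, u}, {p, q, r, s}, {p, q, r, t}, {p, q, r, u}, {p, q, s, t}, {p, q, s, u}, {p, q, t, u}, {p, r, s, t}, {p, r, s, u}, {p, r, t, u}, {p, s, t, u}, {q, r, s, t}, {q, r, s, u}, {q, r, t, u}, {q, s, t, u}, {r, s, t, u}, {p, q, r, s, t}, {p, q, r, s, u}, {p, q, r, t, u}, {p, q, s, t, u}, {p, r, s, t, u}, {q, r, s, t, u}, S }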